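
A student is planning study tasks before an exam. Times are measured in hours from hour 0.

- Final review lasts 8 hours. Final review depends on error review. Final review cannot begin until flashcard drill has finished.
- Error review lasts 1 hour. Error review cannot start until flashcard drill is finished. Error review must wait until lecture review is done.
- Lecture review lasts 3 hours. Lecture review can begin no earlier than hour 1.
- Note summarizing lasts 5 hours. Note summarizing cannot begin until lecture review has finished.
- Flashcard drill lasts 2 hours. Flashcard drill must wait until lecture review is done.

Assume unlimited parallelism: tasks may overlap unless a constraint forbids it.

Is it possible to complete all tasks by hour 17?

Yes

Lecture review waits on its own release at hour 1, so it starts at hour 1 and finishes at 1 + 3 = hour 4.
After lecture review (finishes hour 4), note summarizing can start at hour 4 and finishes at hour 9.
After lecture review (finishes hour 4), flashcard drill can start at hour 4 and finishes at hour 6.
Error review needs all of flashcard drill (finishes hour 6); lecture review (finishes hour 4). That puts its earliest start at hour 6; it finishes at 6 + 1 = hour 7.
Final review needs all of error review (finishes hour 7); flashcard drill (finishes hour 6). That puts its earliest start at hour 7; it finishes at 7 + 8 = hour 15.
Every task is finished by hour 15, which is no later than the deadline of 17, so the schedule is feasible.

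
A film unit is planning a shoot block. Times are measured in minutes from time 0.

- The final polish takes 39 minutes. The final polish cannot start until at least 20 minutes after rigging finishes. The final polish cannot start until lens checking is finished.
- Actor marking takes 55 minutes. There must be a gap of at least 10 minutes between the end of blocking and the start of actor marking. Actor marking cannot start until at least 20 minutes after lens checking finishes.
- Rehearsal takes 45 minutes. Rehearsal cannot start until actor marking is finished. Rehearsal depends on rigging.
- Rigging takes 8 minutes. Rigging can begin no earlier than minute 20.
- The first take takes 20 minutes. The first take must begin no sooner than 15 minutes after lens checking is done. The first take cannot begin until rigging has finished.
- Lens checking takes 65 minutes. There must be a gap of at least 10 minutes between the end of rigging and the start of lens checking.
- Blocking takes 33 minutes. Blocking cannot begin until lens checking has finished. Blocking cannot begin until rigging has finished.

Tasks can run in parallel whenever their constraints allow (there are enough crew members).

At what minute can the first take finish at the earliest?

Rigging cannot begin until its own release at minute 20. It runs from minute 20 to 20 + 8 = minute 28.
Lens checking cannot begin until rigging (finishes minute 28, plus 10-minute gap → minute 38). It runs from minute 38 to 38 + 65 = minute 103.
The first take cannot start until lens checking (finishes minute 103, plus 15-minute gap → minute 118); rigging (finishes minute 28). The controlling bound is minute 118, so the first take finishes at 118 + 20 = minute 138.

138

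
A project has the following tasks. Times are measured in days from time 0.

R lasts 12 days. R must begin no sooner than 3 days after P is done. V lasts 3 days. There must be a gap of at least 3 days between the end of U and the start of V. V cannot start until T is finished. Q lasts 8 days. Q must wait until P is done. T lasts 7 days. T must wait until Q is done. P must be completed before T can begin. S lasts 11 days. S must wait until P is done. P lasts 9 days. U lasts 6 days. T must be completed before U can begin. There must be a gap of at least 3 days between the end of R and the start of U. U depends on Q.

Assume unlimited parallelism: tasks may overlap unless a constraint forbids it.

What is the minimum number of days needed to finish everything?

39

Nothing blocks P, so it runs from day 0 to day 9.
S waits on P (finishes day 9), so it starts at day 9 and finishes at 9 + 11 = day 20.
R cannot begin until P (finishes day 9, plus 3-day gap → day 12). It runs from day 12 to 12 + 12 = day 24.
After P (finishes day 9), Q can start at day 9 and finishes at day 17.
T needs all of Q (finishes day 17); P (finishes day 9). That puts its earliest start at day 17; it finishes at 17 + 7 = day 24.
U cannot start until T (finishes day 24); R (finishes day 24, plus 3-day gap → day 27); Q (finishes day 17). The controlling bound is day 27, so U finishes at 27 + 6 = day 33.
V needs all of U (finishes day 33, plus 3-day gap → day 36); T (finishes day 24). That puts its earliest start at day 36; it finishes at 36 + 3 = day 39.
All tasks are finished once the last one completes. Finish times: P at 9, Q at 17, R at 24, S at 20, T at 24, U at 33, V at 39. The latest is day 39.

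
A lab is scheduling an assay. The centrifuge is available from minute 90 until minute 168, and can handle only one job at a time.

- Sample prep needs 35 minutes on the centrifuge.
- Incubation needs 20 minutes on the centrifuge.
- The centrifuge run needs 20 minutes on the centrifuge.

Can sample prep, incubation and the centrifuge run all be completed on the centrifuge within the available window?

Yes

The centrifuge window is 168 − 90 = 78 minutes.
Running back to back, the jobs need 35 + 20 + 20 = 75 minutes on the centrifuge.
Since 75 ≤ 78, they fit within the window.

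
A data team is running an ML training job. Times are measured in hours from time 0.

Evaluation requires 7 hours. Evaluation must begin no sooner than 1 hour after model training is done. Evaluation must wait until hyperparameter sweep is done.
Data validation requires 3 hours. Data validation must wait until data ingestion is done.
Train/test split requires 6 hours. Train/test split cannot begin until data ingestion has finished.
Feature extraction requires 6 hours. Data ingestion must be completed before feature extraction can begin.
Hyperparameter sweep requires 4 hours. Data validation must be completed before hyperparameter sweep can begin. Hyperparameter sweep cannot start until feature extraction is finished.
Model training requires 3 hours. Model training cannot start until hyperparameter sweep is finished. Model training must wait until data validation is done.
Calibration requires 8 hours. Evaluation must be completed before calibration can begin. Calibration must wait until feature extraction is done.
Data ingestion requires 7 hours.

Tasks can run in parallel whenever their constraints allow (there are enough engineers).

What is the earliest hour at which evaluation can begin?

Data ingestion has no prerequisites, so it starts at hour 0 and finishes at hour 7.
Feature extraction cannot begin until data ingestion (finishes hour 7). It runs from hour 7 to 7 + 6 = hour 13.
After data ingestion (finishes hour 7), data validation can start at hour 7 and finishes at hour 10.
For hyperparameter sweep: data validation (finishes hour 10); feature extraction (finishes hour 13). Taking the maximum gives a start of hour 13, and it finishes at 13 + 4 = hour 17.
Model training cannot start until hyperparameter sweep (finishes hour 17); data validation (finishes hour 10). The controlling bound is hour 17, so model training finishes at 17 + 3 = hour 20.
Evaluation waits on model training (finishes hour 20, plus 1-hour gap → hour 21); hyperparameter sweep (finishes hour 17). The latest of these is hour 21, which is the earliest evaluation can start.

21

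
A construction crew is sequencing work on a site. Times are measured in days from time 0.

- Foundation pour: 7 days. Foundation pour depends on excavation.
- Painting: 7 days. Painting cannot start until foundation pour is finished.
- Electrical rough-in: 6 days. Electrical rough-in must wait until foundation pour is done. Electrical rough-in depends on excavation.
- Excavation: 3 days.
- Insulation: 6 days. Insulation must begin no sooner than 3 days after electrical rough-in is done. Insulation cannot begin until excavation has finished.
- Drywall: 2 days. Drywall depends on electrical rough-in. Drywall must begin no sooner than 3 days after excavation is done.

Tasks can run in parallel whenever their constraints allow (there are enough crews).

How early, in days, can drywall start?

Excavation can start immediately at day 0; it finishes at day 3.
Foundation pour cannot begin until excavation (finishes day 3). It runs from day 3 to 3 + 7 = day 10.
Electrical rough-in has to wait for foundation pour (finishes day 10); excavation (finishes day 3). The latest of these is day 10, so electrical rough-in runs day 10 to 10 + 6 = day 16.
Drywall waits on electrical rough-in (finishes day 16); excavation (finishes day 3, plus 3-day gap → day 6). The latest of these is day 16, which is the earliest drywall can start.

16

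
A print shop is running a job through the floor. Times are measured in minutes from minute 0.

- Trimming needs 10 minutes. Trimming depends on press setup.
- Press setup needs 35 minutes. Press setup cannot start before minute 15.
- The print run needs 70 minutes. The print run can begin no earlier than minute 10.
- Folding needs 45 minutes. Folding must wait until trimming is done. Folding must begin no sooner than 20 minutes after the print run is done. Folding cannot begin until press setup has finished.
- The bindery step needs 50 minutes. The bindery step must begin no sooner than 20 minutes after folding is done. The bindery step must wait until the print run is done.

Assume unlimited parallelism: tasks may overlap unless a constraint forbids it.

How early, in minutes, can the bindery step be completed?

After its own release at minute 10, the print run can start at minute 10 and finishes at minute 80.
After its own release at minute 15, press setup can start at minute 15 and finishes at minute 50.
Trimming cannot begin until press setup (finishes minute 50). It runs from minute 50 to 50 + 10 = minute 60.
Folding cannot start until trimming (finishes minute 60); the print run (finishes minute 80, plus 20-minute gap → minute 100); press setup (finishes minute 50). The controlling bound is minute 100, so folding finishes at 100 + 45 = minute 145.
The bindery step has to wait for folding (finishes minute 145, plus 20-minute gap → minute 165); the print run (finishes minute 80). The latest of these is minute 165, so the bindery step runs minute 165 to 165 + 50 = minute 215.

215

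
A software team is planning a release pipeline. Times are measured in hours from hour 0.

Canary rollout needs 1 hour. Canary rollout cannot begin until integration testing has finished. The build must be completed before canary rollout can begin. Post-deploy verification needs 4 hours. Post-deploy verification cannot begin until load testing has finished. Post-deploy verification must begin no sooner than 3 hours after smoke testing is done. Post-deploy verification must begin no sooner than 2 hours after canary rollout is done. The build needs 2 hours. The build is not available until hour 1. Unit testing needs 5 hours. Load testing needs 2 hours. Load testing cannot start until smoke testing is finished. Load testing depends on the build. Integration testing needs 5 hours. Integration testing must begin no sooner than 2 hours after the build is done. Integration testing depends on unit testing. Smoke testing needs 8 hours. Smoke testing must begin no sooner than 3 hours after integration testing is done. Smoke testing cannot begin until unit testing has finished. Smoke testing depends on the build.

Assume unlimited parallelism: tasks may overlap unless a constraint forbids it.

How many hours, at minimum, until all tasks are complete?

28

Unit testing has no prerequisites, so it starts at hour 0 and finishes at hour 5.
The build cannot begin until its own release at hour 1. It runs from hour 1 to 1 + 2 = hour 3.
Integration testing has to wait for the build (finishes hour 3, plus 2-hour gap → hour 5); unit testing (finishes hour 5). The latest of these is hour 5, so integration testing runs hour 5 to 5 + 5 = hour 10.
For canary rollout: integration testing (finishes hour 10); the build (finishes hour 3). Taking the maximum gives a start of hour 10, and it finishes at 10 + 1 = hour 11.
Smoke testing cannot start until integration testing (finishes hour 10, plus 3-hour gap → hour 13); unit testing (finishes hour 5); the build (finishes hour 3). The controlling bound is hour 13, so smoke testing finishes at 13 + 8 = hour 21.
Load testing needs all of smoke testing (finishes hour 21); the build (finishes hour 3). That puts its earliest start at hour 21; it finishes at 21 + 2 = hour 23.
Post-deploy verification cannot start until load testing (finishes hour 23); smoke testing (finishes hour 21, plus 3-hour gap → hour 24); canary rollout (finishes hour 11, plus 2-hour gap → hour 13). The controlling bound is hour 24, so post-deploy verification finishes at 24 + 4 = hour 28.
All tasks are finished once the last one completes. Finish times: The build at 3, Unit testing at 5, Integration testing at 10, Smoke testing at 21, Canary rollout at 11, Load testing at 23, Post-deploy verification at 28. The latest is hour 28.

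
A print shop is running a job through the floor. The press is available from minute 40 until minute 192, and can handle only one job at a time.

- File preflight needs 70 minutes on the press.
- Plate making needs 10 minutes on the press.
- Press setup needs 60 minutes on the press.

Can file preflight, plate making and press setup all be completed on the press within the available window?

The press window is 192 − 40 = 152 minutes.
Running back to back, the jobs need 70 + 10 + 60 = 140 minutes on the press.
Since 140 ≤ 152, they fit within the window.

Yes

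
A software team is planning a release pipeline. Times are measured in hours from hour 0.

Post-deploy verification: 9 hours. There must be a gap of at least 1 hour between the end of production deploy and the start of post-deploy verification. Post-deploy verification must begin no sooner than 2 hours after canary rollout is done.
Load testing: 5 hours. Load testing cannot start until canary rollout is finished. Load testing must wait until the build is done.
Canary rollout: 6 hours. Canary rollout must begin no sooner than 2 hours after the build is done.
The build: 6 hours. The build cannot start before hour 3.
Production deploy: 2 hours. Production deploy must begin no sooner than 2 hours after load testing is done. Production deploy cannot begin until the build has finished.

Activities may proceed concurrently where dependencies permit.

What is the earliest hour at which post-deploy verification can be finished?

The build waits on its own release at hour 3, so it starts at hour 3 and finishes at 3 + 6 = hour 9.
After the build (finishes hour 9, plus 2-hour gap → hour 11), canary rollout can start at hour 11 and finishes at hour 17.
Load testing has to wait for canary rollout (finishes hour 17); the build (finishes hour 9). The latest of these is hour 17, so load testing runs hour 17 to 17 + 5 = hour 22.
Production deploy cannot start until load testing (finishes hour 22, plus 2-hour gap → hour 24); the build (finishes hour 9). The controlling bound is hour 24, so production deploy finishes at 24 + 2 = hour 26.
Post-deploy verification needs all of production deploy (finishes hour 26, plus 1-hour gap → hour 27); canary rollout (finishes hour 17, plus 2-hour gap → hour 19). That puts its earliest start at hour 27; it finishes at 27 + 9 = hour 36.

36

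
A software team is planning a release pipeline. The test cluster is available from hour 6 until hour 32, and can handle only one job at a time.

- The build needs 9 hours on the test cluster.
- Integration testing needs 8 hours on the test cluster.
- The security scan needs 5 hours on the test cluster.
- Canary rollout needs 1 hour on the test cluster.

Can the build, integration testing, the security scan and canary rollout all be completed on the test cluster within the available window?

The test cluster window is 32 − 6 = 26 hours.
Running back to back, the jobs need 9 + 8 + 5 + 1 = 23 hours on the test cluster.
Since 23 ≤ 26, they fit within the window.

Yes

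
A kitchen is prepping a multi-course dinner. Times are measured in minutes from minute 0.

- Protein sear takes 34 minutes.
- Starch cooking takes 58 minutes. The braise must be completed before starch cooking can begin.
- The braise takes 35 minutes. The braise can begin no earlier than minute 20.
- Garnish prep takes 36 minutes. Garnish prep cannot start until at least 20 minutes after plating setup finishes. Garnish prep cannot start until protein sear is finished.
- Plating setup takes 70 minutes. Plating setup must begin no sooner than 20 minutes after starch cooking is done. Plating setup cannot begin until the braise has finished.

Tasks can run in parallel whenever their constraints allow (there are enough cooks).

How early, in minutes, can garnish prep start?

Protein sear has no prerequisites, so it starts at minute 0 and finishes at minute 34.
The braise cannot begin until its own release at minute 20. It runs from minute 20 to 20 + 35 = minute 55.
After the braise (finishes minute 55), starch cooking can start at minute 55 and finishes at minute 113.
For plating setup: starch cooking (finishes minute 113, plus 20-minute gap → minute 133); the braise (finishes minute 55). Taking the maximum gives a start of minute 133, and it finishes at 133 + 70 = minute 203.
Garnish prep waits on plating setup (finishes minute 203, plus 20-minute gap → minute 223); protein sear (finishes minute 34). The latest of these is minute 223, which is the earliest garnish prep can start.

223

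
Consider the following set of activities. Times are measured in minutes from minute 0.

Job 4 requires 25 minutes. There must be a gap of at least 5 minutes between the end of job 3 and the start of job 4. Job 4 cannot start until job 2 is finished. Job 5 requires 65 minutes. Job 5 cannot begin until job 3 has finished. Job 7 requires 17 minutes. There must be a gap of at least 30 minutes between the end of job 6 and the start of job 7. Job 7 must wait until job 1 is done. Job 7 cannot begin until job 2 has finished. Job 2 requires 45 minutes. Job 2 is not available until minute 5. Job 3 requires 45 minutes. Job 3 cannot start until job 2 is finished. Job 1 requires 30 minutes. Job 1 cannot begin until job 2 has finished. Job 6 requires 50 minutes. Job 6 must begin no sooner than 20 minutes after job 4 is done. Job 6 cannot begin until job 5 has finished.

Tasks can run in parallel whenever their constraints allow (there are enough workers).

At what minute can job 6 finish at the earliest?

210

After its own release at minute 5, job 2 can start at minute 5 and finishes at minute 50.
After job 2 (finishes minute 50), job 3 can start at minute 50 and finishes at minute 95.
Job 5 cannot begin until job 3 (finishes minute 95). It runs from minute 95 to 95 + 65 = minute 160.
Job 4 has to wait for job 3 (finishes minute 95, plus 5-minute gap → minute 100); job 2 (finishes minute 50). The latest of these is minute 100, so job 4 runs minute 100 to 100 + 25 = minute 125.
Job 6 cannot start until job 4 (finishes minute 125, plus 20-minute gap → minute 145); job 5 (finishes minute 160). The controlling bound is minute 160, so job 6 finishes at 160 + 50 = minute 210.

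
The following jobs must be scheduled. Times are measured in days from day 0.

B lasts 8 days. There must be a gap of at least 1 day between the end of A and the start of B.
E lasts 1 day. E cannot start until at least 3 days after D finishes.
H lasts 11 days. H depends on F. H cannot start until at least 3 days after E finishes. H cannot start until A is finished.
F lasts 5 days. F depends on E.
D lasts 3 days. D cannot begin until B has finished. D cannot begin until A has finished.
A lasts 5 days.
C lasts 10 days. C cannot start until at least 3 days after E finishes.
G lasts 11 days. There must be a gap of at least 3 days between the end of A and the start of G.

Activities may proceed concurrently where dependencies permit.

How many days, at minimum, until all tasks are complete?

Nothing blocks A, so it runs from day 0 to day 5.
After A (finishes day 5, plus 3-day gap → day 8), G can start at day 8 and finishes at day 19.
B cannot begin until A (finishes day 5, plus 1-day gap → day 6). It runs from day 6 to 6 + 8 = day 14.
D needs all of B (finishes day 14); A (finishes day 5). That puts its earliest start at day 14; it finishes at 14 + 3 = day 17.
E waits on D (finishes day 17, plus 3-day gap → day 20), so it starts at day 20 and finishes at 20 + 1 = day 21.
F waits on E (finishes day 21), so it starts at day 21 and finishes at 21 + 5 = day 26.
H cannot start until F (finishes day 26); E (finishes day 21, plus 3-day gap → day 24); A (finishes day 5). The controlling bound is day 26, so H finishes at 26 + 11 = day 37.
C cannot begin until E (finishes day 21, plus 3-day gap → day 24). It runs from day 24 to 24 + 10 = day 34.
All tasks are finished once the last one completes. Finish times: A at 5, B at 14, C at 34, D at 17, E at 21, F at 26, G at 19, H at 37. The latest is day 37.

37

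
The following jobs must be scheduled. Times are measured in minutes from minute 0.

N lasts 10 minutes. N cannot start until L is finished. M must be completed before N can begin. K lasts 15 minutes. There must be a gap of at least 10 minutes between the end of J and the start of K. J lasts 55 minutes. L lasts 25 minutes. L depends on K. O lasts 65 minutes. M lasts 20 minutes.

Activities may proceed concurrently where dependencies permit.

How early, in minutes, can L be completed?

J has no prerequisites, so it starts at minute 0 and finishes at minute 55.
K waits on J (finishes minute 55, plus 10-minute gap → minute 65), so it starts at minute 65 and finishes at 65 + 15 = minute 80.
L waits on K (finishes minute 80), so it starts at minute 80 and finishes at 80 + 25 = minute 105.

105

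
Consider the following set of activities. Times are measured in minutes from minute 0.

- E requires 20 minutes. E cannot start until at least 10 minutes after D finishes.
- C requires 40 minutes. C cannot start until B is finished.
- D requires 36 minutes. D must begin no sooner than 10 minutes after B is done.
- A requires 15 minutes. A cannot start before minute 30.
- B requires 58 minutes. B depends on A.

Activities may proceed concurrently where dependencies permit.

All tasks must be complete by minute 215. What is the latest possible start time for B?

81

Nothing follows C; the deadline of minute 215 is its only limit. It must start by 215 − 40 = minute 175.
Nothing follows E; the deadline of minute 215 is its only limit. It must start by 215 − 20 = minute 195.
D must finish before E (must start by minute 195, minus 10-minute gap → minute 185). With a 36-minute duration, D must start by 185 − 36 = minute 149.
B feeds C (must start by minute 175); D (must start by minute 149, minus 10-minute gap → minute 139). Taking the minimum, B must finish by minute 139 and start by 139 − 58 = minute 81.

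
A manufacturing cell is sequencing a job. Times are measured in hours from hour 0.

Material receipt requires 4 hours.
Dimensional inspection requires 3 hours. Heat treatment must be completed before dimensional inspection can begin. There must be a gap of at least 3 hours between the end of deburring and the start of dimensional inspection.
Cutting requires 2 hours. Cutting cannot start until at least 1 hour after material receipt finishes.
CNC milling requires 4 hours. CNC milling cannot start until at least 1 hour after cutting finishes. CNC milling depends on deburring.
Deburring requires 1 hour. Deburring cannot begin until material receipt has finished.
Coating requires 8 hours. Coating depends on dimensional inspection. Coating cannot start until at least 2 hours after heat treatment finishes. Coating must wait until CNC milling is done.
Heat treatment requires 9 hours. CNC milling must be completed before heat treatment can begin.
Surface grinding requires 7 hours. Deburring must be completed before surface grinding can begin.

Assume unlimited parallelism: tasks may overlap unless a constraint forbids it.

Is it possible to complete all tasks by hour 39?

Yes

Material receipt has no prerequisites, so it starts at hour 0 and finishes at hour 4.
Deburring waits on material receipt (finishes hour 4), so it starts at hour 4 and finishes at 4 + 1 = hour 5.
Surface grinding cannot begin until deburring (finishes hour 5). It runs from hour 5 to 5 + 7 = hour 12.
After material receipt (finishes hour 4, plus 1-hour gap → hour 5), cutting can start at hour 5 and finishes at hour 7.
For CNC milling: cutting (finishes hour 7, plus 1-hour gap → hour 8); deburring (finishes hour 5). Taking the maximum gives a start of hour 8, and it finishes at 8 + 4 = hour 12.
After CNC milling (finishes hour 12), heat treatment can start at hour 12 and finishes at hour 21.
For dimensional inspection: heat treatment (finishes hour 21); deburring (finishes hour 5, plus 3-hour gap → hour 8). Taking the maximum gives a start of hour 21, and it finishes at 21 + 3 = hour 24.
Coating has to wait for dimensional inspection (finishes hour 24); heat treatment (finishes hour 21, plus 2-hour gap → hour 23); CNC milling (finishes hour 12). The latest of these is hour 24, so coating runs hour 24 to 24 + 8 = hour 32.
Every task is finished by hour 32, which is no later than the deadline of 39, so the schedule is feasible.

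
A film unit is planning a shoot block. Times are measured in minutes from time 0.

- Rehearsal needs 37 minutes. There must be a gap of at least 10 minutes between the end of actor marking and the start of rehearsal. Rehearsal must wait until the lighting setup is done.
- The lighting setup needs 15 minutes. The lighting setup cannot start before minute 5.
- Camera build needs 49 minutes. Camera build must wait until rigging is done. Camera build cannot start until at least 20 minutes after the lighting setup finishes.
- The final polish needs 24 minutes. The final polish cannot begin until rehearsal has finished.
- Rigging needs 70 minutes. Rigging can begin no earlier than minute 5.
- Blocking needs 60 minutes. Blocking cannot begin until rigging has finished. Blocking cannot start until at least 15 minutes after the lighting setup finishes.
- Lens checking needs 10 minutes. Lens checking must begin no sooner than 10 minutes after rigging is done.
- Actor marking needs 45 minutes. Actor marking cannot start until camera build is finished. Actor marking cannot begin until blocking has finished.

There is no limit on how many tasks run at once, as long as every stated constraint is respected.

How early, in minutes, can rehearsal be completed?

227

The lighting setup cannot begin until its own release at minute 5. It runs from minute 5 to 5 + 15 = minute 20.
Rigging cannot begin until its own release at minute 5. It runs from minute 5 to 5 + 70 = minute 75.
Blocking cannot start until rigging (finishes minute 75); the lighting setup (finishes minute 20, plus 15-minute gap → minute 35). The controlling bound is minute 75, so blocking finishes at 75 + 60 = minute 135.
For camera build: rigging (finishes minute 75); the lighting setup (finishes minute 20, plus 20-minute gap → minute 40). Taking the maximum gives a start of minute 75, and it finishes at 75 + 49 = minute 124.
Actor marking cannot start until camera build (finishes minute 124); blocking (finishes minute 135). The controlling bound is minute 135, so actor marking finishes at 135 + 45 = minute 180.
Rehearsal needs all of actor marking (finishes minute 180, plus 10-minute gap → minute 190); the lighting setup (finishes minute 20). That puts its earliest start at minute 190; it finishes at 190 + 37 = minute 227.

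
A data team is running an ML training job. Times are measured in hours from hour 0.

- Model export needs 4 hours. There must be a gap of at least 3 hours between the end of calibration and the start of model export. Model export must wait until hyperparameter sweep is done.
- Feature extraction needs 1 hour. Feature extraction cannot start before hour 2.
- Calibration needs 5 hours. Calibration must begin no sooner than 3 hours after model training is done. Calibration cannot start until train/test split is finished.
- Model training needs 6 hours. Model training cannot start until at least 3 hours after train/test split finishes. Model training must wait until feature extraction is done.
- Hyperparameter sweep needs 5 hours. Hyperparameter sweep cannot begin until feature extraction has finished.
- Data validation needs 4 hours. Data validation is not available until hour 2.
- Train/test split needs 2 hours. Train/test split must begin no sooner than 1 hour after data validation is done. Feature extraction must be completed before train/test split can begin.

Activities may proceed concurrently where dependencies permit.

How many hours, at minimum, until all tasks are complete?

33

After its own release at hour 2, feature extraction can start at hour 2 and finishes at hour 3.
After feature extraction (finishes hour 3), hyperparameter sweep can start at hour 3 and finishes at hour 8.
Data validation cannot begin until its own release at hour 2. It runs from hour 2 to 2 + 4 = hour 6.
For train/test split: data validation (finishes hour 6, plus 1-hour gap → hour 7); feature extraction (finishes hour 3). Taking the maximum gives a start of hour 7, and it finishes at 7 + 2 = hour 9.
Model training needs all of train/test split (finishes hour 9, plus 3-hour gap → hour 12); feature extraction (finishes hour 3). That puts its earliest start at hour 12; it finishes at 12 + 6 = hour 18.
Calibration needs all of model training (finishes hour 18, plus 3-hour gap → hour 21); train/test split (finishes hour 9). That puts its earliest start at hour 21; it finishes at 21 + 5 = hour 26.
Model export has to wait for calibration (finishes hour 26, plus 3-hour gap → hour 29); hyperparameter sweep (finishes hour 8). The latest of these is hour 29, so model export runs hour 29 to 29 + 4 = hour 33.
All tasks are finished once the last one completes. Finish times: Data validation at 6, Feature extraction at 3, Train/test split at 9, Hyperparameter sweep at 8, Model training at 18, Calibration at 26, Model export at 33. The latest is hour 33.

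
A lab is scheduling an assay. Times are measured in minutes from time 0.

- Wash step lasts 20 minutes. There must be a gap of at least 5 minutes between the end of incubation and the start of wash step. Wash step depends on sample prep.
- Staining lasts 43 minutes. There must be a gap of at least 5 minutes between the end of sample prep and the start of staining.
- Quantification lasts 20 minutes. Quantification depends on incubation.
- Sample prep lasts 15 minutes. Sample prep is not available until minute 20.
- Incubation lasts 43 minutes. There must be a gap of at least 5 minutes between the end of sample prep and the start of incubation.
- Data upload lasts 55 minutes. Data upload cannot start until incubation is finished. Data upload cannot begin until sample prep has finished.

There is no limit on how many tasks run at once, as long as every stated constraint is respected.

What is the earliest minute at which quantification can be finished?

103

After its own release at minute 20, sample prep can start at minute 20 and finishes at minute 35.
Incubation waits on sample prep (finishes minute 35, plus 5-minute gap → minute 40), so it starts at minute 40 and finishes at 40 + 43 = minute 83.
Quantification cannot begin until incubation (finishes minute 83). It runs from minute 83 to 83 + 20 = minute 103.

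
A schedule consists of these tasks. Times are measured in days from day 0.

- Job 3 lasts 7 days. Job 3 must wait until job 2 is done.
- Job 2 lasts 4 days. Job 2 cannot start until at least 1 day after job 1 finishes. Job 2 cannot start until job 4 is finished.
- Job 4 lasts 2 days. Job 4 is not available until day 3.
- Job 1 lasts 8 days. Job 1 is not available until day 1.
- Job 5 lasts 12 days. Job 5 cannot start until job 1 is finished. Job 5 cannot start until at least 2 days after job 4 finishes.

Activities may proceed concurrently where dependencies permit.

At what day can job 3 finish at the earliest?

21

After its own release at day 3, job 4 can start at day 3 and finishes at day 5.
Job 1 cannot begin until its own release at day 1. It runs from day 1 to 1 + 8 = day 9.
Job 2 has to wait for job 1 (finishes day 9, plus 1-day gap → day 10); job 4 (finishes day 5). The latest of these is day 10, so job 2 runs day 10 to 10 + 4 = day 14.
After job 2 (finishes day 14), job 3 can start at day 14 and finishes at day 21.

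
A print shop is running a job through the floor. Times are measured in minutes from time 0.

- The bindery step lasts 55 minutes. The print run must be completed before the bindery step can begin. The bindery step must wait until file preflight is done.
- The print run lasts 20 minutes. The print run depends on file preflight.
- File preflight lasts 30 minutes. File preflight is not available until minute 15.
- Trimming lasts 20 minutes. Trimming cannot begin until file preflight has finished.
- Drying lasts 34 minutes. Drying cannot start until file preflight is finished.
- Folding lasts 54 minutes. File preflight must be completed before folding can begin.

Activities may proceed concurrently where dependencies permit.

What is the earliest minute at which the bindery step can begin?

65

File preflight cannot begin until its own release at minute 15. It runs from minute 15 to 15 + 30 = minute 45.
After file preflight (finishes minute 45), the print run can start at minute 45 and finishes at minute 65.
The bindery step waits on the print run (finishes minute 65); file preflight (finishes minute 45). The latest of these is minute 65, which is the earliest the bindery step can start.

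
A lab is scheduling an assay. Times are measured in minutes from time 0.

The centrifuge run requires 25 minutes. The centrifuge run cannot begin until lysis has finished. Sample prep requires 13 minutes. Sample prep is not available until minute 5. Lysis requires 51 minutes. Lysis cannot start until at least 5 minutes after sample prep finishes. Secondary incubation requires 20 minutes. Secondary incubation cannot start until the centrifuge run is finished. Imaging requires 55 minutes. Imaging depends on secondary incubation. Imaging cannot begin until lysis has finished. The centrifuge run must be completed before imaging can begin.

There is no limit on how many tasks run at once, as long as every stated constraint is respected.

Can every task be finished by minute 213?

After its own release at minute 5, sample prep can start at minute 5 and finishes at minute 18.
Lysis cannot begin until sample prep (finishes minute 18, plus 5-minute gap → minute 23). It runs from minute 23 to 23 + 51 = minute 74.
The centrifuge run waits on lysis (finishes minute 74), so it starts at minute 74 and finishes at 74 + 25 = minute 99.
Secondary incubation waits on the centrifuge run (finishes minute 99), so it starts at minute 99 and finishes at 99 + 20 = minute 119.
Imaging has to wait for secondary incubation (finishes minute 119); lysis (finishes minute 74); the centrifuge run (finishes minute 99). The latest of these is minute 119, so imaging runs minute 119 to 119 + 55 = minute 174.
Every task is finished by minute 174, which is no later than the deadline of 213, so the schedule is feasible.

Yes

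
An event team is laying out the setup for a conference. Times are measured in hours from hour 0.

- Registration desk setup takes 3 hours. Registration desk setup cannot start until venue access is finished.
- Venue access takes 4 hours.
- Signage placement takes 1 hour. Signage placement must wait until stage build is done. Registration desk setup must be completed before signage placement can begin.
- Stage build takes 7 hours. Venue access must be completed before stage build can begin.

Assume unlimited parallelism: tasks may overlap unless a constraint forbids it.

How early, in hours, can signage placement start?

11

Venue access has no prerequisites, so it starts at hour 0 and finishes at hour 4.
Registration desk setup cannot begin until venue access (finishes hour 4). It runs from hour 4 to 4 + 3 = hour 7.
Stage build waits on venue access (finishes hour 4), so it starts at hour 4 and finishes at 4 + 7 = hour 11.
Signage placement waits on stage build (finishes hour 11); registration desk setup (finishes hour 7). The latest of these is hour 11, which is the earliest signage placement can start.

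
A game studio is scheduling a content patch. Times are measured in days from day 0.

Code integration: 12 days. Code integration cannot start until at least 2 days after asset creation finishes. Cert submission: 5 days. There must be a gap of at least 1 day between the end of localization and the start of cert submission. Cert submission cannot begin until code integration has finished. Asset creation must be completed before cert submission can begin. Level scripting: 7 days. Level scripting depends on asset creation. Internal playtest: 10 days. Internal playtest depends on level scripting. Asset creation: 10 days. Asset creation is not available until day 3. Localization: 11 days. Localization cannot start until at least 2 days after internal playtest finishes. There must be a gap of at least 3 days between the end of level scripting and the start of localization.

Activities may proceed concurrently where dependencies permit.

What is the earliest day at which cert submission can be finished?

After its own release at day 3, asset creation can start at day 3 and finishes at day 13.
Code integration cannot begin until asset creation (finishes day 13, plus 2-day gap → day 15). It runs from day 15 to 15 + 12 = day 27.
After asset creation (finishes day 13), level scripting can start at day 13 and finishes at day 20.
Internal playtest cannot begin until level scripting (finishes day 20). It runs from day 20 to 20 + 10 = day 30.
For localization: internal playtest (finishes day 30, plus 2-day gap → day 32); level scripting (finishes day 20, plus 3-day gap → day 23). Taking the maximum gives a start of day 32, and it finishes at 32 + 11 = day 43.
Cert submission has to wait for localization (finishes day 43, plus 1-day gap → day 44); code integration (finishes day 27); asset creation (finishes day 13). The latest of these is day 44, so cert submission runs day 44 to 44 + 5 = day 49.

49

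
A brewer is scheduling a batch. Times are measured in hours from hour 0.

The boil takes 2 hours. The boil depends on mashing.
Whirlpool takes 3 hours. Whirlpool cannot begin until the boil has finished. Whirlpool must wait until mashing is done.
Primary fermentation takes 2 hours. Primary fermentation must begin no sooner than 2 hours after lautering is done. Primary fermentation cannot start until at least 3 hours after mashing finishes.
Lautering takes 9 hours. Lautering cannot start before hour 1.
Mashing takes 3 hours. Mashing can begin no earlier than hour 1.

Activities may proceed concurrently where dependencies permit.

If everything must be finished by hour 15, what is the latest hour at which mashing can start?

7

To finish by hour 15, whirlpool (duration 3) must start no later than hour 12.
The boil has to be done before whirlpool (must start by hour 12). That means finishing by hour 12, i.e. starting by 12 − 2 = hour 10.
To finish by hour 15, primary fermentation (duration 2) must start no later than hour 13.
Mashing feeds the boil (must start by hour 10); whirlpool (must start by hour 12); primary fermentation (must start by hour 13, minus 3-hour gap → hour 10). Taking the minimum, mashing must finish by hour 10 and start by 10 − 3 = hour 7.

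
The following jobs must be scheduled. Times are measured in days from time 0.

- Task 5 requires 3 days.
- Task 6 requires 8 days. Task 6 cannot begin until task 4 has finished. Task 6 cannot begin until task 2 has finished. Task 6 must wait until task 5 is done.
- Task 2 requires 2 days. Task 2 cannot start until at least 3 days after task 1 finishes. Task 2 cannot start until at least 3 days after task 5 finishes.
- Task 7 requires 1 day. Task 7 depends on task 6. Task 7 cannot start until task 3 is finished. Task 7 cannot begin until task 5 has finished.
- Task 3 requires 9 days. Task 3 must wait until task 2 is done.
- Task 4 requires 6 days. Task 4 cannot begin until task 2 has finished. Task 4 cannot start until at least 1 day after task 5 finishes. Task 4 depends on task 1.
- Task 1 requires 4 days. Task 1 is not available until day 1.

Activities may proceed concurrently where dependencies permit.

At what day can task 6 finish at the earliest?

24

Task 5 can start immediately at day 0; it finishes at day 3.
Task 1 waits on its own release at day 1, so it starts at day 1 and finishes at 1 + 4 = day 5.
Task 2 cannot start until task 1 (finishes day 5, plus 3-day gap → day 8); task 5 (finishes day 3, plus 3-day gap → day 6). The controlling bound is day 8, so task 2 finishes at 8 + 2 = day 10.
For task 4: task 2 (finishes day 10); task 5 (finishes day 3, plus 1-day gap → day 4); task 1 (finishes day 5). Taking the maximum gives a start of day 10, and it finishes at 10 + 6 = day 16.
For task 6: task 4 (finishes day 16); task 2 (finishes day 10); task 5 (finishes day 3). Taking the maximum gives a start of day 16, and it finishes at 16 + 8 = day 24.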